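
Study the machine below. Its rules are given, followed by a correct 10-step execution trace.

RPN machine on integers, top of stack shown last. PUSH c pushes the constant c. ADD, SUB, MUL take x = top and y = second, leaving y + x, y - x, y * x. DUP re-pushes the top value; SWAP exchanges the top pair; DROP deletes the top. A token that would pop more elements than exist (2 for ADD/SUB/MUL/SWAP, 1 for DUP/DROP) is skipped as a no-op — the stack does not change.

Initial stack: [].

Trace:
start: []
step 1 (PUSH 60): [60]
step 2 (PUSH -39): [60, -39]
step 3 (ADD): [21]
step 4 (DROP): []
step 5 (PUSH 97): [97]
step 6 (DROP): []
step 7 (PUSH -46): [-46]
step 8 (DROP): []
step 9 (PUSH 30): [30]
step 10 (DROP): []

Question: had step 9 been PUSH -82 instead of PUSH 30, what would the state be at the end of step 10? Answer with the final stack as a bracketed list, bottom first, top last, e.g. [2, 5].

[]

(re-executing from step 9 with the substitution; state before step 9: [])
step 9 (PUSH -82): [-82]
step 10 (DROP): []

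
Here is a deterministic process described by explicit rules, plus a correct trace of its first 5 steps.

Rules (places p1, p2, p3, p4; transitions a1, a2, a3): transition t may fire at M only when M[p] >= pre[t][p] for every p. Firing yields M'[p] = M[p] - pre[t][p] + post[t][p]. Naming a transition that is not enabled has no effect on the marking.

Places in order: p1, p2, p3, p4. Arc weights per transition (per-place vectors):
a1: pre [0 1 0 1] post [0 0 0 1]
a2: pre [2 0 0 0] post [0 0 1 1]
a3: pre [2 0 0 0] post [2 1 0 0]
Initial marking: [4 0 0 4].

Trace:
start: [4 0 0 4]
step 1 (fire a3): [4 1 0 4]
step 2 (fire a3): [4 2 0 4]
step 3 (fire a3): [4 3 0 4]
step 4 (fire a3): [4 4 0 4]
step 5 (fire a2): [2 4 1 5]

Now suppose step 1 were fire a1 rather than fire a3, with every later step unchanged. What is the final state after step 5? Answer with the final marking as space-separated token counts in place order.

(re-executing from step 1 with the substitution; state before step 1: [4 0 0 4])
step 1 (fire a1): [4 0 0 4]
step 2 (fire a3): [4 1 0 4]
step 3 (fire a3): [4 2 0 4]
step 4 (fire a3): [4 3 0 4]
step 5 (fire a2): [2 3 1 5]

2 3 1 5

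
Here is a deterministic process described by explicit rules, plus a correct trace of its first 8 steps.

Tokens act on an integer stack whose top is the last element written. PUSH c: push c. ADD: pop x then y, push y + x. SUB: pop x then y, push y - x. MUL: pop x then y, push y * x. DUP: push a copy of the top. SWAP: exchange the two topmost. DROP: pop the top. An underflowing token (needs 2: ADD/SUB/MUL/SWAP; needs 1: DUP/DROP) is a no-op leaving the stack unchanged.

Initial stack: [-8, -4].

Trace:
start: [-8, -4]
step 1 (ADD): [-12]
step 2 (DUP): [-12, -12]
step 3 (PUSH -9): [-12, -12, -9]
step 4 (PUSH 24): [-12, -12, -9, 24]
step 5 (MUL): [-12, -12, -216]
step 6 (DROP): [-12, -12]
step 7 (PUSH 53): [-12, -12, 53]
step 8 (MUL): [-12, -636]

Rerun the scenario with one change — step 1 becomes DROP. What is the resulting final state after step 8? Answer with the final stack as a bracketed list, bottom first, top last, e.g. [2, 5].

[-8, -424]

(re-executing from step 1 with the substitution; state before step 1: [-8, -4])
step 1 (DROP): [-8]
step 2 (DUP): [-8, -8]
step 3 (PUSH -9): [-8, -8, -9]
step 4 (PUSH 24): [-8, -8, -9, 24]
step 5 (MUL): [-8, -8, -216]
step 6 (DROP): [-8, -8]
step 7 (PUSH 53): [-8, -8, 53]
step 8 (MUL): [-8, -424]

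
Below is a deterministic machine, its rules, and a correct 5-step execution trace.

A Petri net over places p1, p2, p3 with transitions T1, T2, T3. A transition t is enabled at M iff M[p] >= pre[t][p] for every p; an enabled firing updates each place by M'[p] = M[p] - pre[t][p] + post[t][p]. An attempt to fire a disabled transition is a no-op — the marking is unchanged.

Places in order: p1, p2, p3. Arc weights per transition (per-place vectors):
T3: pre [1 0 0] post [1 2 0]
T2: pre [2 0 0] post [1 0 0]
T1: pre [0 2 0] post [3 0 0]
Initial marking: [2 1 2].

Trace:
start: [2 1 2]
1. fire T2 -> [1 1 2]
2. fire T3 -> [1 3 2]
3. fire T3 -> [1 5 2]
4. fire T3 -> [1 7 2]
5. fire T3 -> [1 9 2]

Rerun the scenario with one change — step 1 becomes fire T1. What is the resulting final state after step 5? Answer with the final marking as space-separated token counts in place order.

(re-executing from step 1 with the substitution; state before step 1: [2 1 2])
1. fire T1 -> [2 1 2]
2. fire T3 -> [2 3 2]
3. fire T3 -> [2 5 2]
4. fire T3 -> [2 7 2]
5. fire T3 -> [2 9 2]

2 9 2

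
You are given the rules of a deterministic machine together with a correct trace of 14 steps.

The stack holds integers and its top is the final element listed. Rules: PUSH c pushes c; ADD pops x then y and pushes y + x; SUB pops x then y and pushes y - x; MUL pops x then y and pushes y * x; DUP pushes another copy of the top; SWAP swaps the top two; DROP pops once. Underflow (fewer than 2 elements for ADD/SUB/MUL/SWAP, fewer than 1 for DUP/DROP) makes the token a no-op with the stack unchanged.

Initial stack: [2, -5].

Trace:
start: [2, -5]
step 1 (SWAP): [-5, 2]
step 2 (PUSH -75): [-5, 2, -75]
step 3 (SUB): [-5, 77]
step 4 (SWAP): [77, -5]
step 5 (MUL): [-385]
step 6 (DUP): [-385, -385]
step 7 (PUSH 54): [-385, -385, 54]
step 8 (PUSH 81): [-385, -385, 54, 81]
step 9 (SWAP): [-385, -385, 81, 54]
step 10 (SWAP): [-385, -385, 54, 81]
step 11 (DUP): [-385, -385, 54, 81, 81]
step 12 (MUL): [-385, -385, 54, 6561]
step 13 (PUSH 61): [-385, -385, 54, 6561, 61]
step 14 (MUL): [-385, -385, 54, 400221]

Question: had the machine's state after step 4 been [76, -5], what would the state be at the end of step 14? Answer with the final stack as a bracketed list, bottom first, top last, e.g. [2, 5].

[-380, -380, 54, 400221]

state after step 4 := [76, -5]
step 5 (MUL): [-380]
step 6 (DUP): [-380, -380]
step 7 (PUSH 54): [-380, -380, 54]
step 8 (PUSH 81): [-380, -380, 54, 81]
step 9 (SWAP): [-380, -380, 81, 54]
step 10 (SWAP): [-380, -380, 54, 81]
step 11 (DUP): [-380, -380, 54, 81, 81]
step 12 (MUL): [-380, -380, 54, 6561]
step 13 (PUSH 61): [-380, -380, 54, 6561, 61]
step 14 (MUL): [-380, -380, 54, 400221]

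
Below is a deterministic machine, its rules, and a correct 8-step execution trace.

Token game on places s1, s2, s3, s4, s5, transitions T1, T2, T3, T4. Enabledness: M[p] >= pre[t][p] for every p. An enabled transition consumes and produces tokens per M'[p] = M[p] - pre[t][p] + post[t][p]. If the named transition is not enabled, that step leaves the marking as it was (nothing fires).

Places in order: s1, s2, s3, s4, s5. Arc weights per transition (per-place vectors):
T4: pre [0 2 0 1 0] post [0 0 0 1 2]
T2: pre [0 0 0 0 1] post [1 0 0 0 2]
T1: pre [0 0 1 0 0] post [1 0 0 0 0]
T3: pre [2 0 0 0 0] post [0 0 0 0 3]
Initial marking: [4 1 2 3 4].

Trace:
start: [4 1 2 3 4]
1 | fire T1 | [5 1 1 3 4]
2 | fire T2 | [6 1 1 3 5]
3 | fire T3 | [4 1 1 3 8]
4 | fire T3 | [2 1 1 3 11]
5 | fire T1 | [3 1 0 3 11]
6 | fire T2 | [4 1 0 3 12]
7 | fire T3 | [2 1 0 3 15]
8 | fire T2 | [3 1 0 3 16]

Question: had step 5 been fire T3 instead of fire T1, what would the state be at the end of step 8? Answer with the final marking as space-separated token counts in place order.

2 1 1 3 16

(re-executing from step 5 with the substitution; state before step 5: [2 1 1 3 11])
5 | fire T3 | [0 1 1 3 14]
6 | fire T2 | [1 1 1 3 15]
7 | fire T3 | [1 1 1 3 15]
8 | fire T2 | [2 1 1 3 16]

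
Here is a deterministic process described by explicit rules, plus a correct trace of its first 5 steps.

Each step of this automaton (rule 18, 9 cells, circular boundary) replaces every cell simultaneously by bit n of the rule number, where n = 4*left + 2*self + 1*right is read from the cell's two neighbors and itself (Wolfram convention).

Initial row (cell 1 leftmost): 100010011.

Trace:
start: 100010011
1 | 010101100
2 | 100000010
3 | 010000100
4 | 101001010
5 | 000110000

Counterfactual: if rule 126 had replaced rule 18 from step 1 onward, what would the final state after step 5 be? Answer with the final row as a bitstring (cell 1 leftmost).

111000001

(re-executing steps 1..5 under rule 126; state before step 1: 100010011)
1 | 110111110
2 | 111100011
3 | 000110110
4 | 001111111
5 | 111000001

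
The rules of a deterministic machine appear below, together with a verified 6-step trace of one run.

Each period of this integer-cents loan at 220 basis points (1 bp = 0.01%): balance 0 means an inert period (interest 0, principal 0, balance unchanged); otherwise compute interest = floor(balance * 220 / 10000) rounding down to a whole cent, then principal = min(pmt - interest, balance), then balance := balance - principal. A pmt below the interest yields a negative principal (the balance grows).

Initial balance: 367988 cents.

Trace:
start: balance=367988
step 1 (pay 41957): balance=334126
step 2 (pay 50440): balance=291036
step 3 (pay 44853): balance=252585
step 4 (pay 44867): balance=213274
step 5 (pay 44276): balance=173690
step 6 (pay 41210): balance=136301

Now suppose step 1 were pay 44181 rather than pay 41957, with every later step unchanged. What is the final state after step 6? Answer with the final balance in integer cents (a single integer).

(re-executing from step 1 with the substitution; state before step 1: balance=367988)
step 1 (pay 44181): balance=331902
step 2 (pay 50440): balance=288763
step 3 (pay 44853): balance=250262
step 4 (pay 44867): balance=210900
step 5 (pay 44276): balance=171263
step 6 (pay 41210): balance=133820

133820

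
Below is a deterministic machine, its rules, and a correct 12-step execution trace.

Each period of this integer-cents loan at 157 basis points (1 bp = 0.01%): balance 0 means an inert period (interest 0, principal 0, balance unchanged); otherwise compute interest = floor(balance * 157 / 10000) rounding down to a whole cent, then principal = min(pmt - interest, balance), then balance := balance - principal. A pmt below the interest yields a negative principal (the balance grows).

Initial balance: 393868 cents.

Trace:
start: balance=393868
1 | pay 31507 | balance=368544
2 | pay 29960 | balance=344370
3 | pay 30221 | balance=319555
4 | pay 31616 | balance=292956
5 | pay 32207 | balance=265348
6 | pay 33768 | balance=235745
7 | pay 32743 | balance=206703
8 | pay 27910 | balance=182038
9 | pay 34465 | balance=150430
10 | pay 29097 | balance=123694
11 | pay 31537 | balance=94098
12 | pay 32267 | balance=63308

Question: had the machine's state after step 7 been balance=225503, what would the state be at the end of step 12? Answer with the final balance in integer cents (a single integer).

83632

state after step 7 := balance=225503
8 | pay 27910 | balance=201133
9 | pay 34465 | balance=169825
10 | pay 29097 | balance=143394
11 | pay 31537 | balance=114108
12 | pay 32267 | balance=83632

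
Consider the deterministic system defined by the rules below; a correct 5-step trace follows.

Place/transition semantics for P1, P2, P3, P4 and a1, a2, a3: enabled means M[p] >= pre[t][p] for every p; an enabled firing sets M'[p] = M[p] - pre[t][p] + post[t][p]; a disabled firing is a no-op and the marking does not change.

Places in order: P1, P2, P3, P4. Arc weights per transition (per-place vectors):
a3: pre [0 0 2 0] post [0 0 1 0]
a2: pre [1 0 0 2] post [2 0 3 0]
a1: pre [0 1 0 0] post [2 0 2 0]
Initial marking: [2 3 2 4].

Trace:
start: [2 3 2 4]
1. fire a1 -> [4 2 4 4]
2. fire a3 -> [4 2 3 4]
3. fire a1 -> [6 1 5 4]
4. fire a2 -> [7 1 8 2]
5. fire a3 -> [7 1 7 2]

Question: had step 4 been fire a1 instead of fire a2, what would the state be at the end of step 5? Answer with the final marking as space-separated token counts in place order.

(re-executing from step 4 with the substitution; state before step 4: [6 1 5 4])
4. fire a1 -> [8 0 7 4]
5. fire a3 -> [8 0 6 4]

8 0 6 4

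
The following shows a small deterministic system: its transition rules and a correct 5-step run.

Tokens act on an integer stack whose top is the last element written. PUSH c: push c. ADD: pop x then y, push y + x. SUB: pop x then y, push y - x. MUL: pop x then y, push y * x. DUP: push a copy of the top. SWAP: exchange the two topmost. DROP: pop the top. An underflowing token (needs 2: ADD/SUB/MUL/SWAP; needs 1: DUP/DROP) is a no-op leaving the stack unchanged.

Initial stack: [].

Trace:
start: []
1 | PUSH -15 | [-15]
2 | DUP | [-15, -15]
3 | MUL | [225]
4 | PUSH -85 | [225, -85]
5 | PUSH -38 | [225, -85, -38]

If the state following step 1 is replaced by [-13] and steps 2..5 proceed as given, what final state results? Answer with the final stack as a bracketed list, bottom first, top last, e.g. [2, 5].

[169, -85, -38]

state after step 1 := [-13]
2 | DUP | [-13, -13]
3 | MUL | [169]
4 | PUSH -85 | [169, -85]
5 | PUSH -38 | [169, -85, -38]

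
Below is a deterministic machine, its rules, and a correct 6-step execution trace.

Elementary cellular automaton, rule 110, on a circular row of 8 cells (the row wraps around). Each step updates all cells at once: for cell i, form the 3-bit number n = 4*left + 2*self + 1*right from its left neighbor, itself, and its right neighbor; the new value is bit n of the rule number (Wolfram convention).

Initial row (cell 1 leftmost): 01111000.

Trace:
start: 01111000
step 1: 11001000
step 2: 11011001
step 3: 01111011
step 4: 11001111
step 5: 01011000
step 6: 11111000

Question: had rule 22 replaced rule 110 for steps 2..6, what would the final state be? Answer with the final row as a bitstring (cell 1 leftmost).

(re-executing steps 2..6 under rule 22; state before step 2: 11001000)
step 2: 00111101
step 3: 11000001
step 4: 00100010
step 5: 01110111
step 6: 00000000

00000000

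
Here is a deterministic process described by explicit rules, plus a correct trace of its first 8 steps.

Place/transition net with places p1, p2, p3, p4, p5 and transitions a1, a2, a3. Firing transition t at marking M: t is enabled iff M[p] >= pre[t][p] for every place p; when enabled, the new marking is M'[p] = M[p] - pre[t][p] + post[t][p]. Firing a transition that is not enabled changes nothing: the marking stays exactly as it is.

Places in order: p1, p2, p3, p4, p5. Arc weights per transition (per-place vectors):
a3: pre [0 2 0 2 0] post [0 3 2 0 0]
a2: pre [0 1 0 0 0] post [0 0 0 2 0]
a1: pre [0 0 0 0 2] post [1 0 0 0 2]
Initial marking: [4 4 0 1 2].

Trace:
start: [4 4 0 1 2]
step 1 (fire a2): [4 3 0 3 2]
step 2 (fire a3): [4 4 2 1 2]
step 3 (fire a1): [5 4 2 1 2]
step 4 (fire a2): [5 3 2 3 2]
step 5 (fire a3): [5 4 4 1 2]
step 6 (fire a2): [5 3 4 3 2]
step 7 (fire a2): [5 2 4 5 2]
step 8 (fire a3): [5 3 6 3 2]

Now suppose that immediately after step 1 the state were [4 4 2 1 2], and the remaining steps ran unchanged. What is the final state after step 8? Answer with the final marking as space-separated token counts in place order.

5 3 6 3 2

state after step 1 := [4 4 2 1 2]
step 2 (fire a3): [4 4 2 1 2]
step 3 (fire a1): [5 4 2 1 2]
step 4 (fire a2): [5 3 2 3 2]
step 5 (fire a3): [5 4 4 1 2]
step 6 (fire a2): [5 3 4 3 2]
step 7 (fire a2): [5 2 4 5 2]
step 8 (fire a3): [5 3 6 3 2]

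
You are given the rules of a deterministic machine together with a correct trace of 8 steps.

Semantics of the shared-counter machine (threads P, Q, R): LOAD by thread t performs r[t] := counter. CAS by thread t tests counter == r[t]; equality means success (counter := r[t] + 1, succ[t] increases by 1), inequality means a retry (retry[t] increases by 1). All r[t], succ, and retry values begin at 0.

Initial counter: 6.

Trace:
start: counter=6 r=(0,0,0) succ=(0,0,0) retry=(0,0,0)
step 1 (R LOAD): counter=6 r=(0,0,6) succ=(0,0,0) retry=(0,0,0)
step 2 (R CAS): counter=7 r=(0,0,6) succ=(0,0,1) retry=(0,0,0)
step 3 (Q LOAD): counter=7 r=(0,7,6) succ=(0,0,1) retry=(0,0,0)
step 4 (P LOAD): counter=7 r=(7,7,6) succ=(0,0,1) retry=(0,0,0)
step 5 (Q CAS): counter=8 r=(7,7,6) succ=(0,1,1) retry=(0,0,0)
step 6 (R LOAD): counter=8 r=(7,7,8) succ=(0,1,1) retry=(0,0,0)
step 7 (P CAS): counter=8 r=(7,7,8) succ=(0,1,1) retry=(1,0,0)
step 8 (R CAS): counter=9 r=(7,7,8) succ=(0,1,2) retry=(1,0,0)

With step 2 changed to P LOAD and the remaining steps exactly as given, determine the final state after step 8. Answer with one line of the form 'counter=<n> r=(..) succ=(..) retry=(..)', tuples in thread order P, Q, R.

counter=8 r=(6,6,7) succ=(0,1,1) retry=(1,0,0)

(re-executing from step 2 with the substitution; state before step 2: counter=6 r=(0,0,6) succ=(0,0,0) retry=(0,0,0))
step 2 (P LOAD): counter=6 r=(6,0,6) succ=(0,0,0) retry=(0,0,0)
step 3 (Q LOAD): counter=6 r=(6,6,6) succ=(0,0,0) retry=(0,0,0)
step 4 (P LOAD): counter=6 r=(6,6,6) succ=(0,0,0) retry=(0,0,0)
step 5 (Q CAS): counter=7 r=(6,6,6) succ=(0,1,0) retry=(0,0,0)
step 6 (R LOAD): counter=7 r=(6,6,7) succ=(0,1,0) retry=(0,0,0)
step 7 (P CAS): counter=7 r=(6,6,7) succ=(0,1,0) retry=(1,0,0)
step 8 (R CAS): counter=8 r=(6,6,7) succ=(0,1,1) retry=(1,0,0)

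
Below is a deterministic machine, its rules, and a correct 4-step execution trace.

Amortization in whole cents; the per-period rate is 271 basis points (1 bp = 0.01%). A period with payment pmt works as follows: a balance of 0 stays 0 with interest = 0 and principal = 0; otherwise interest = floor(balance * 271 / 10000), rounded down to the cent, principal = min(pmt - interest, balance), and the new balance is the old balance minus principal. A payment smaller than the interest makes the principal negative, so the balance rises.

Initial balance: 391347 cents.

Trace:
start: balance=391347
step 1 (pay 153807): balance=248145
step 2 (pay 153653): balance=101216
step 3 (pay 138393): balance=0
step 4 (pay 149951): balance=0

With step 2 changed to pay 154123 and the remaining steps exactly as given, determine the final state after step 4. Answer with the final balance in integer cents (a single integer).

0

(re-executing from step 2 with the substitution; state before step 2: balance=248145)
step 2 (pay 154123): balance=100746
step 3 (pay 138393): balance=0
step 4 (pay 149951): balance=0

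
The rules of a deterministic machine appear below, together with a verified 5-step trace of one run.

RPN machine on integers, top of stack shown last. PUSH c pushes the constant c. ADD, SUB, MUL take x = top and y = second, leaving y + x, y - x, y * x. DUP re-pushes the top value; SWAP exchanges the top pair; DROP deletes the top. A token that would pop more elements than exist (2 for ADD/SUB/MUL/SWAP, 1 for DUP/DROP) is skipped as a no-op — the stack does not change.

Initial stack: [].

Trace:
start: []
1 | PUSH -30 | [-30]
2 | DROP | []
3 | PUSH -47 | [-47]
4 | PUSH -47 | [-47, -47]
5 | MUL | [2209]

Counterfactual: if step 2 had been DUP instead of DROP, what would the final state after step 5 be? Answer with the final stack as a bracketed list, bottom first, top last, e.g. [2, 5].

(re-executing from step 2 with the substitution; state before step 2: [-30])
2 | DUP | [-30, -30]
3 | PUSH -47 | [-30, -30, -47]
4 | PUSH -47 | [-30, -30, -47, -47]
5 | MUL | [-30, -30, 2209]

[-30, -30, 2209]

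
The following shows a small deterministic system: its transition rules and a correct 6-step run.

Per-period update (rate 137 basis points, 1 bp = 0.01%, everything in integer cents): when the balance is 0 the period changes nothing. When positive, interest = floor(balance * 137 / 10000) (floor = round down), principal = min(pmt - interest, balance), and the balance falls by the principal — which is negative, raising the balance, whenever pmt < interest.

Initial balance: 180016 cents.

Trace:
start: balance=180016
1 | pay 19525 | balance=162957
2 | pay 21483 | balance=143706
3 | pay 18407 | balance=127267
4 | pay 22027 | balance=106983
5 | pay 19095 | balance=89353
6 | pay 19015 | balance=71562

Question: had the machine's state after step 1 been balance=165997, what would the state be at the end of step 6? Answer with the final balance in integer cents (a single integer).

state after step 1 := balance=165997
2 | pay 21483 | balance=146788
3 | pay 18407 | balance=130391
4 | pay 22027 | balance=110150
5 | pay 19095 | balance=92564
6 | pay 19015 | balance=74817

74817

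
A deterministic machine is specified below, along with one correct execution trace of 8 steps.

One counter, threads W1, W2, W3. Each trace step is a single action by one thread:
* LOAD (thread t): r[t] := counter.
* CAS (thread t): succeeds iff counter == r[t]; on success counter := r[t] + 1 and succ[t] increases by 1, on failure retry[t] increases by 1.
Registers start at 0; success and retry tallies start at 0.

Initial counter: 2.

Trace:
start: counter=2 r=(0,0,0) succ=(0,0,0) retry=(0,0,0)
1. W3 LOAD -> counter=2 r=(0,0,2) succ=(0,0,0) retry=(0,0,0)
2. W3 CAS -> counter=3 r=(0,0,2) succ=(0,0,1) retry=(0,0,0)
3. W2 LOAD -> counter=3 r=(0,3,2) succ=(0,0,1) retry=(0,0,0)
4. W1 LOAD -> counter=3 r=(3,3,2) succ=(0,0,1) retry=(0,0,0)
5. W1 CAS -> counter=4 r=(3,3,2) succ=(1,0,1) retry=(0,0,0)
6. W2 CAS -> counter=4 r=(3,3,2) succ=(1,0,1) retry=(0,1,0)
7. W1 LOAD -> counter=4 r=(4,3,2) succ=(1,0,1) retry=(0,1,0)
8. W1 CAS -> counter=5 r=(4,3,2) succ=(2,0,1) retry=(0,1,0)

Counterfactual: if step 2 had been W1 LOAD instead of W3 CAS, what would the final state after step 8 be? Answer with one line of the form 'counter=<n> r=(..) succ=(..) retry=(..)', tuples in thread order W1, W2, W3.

(re-executing from step 2 with the substitution; state before step 2: counter=2 r=(0,0,2) succ=(0,0,0) retry=(0,0,0))
2. W1 LOAD -> counter=2 r=(2,0,2) succ=(0,0,0) retry=(0,0,0)
3. W2 LOAD -> counter=2 r=(2,2,2) succ=(0,0,0) retry=(0,0,0)
4. W1 LOAD -> counter=2 r=(2,2,2) succ=(0,0,0) retry=(0,0,0)
5. W1 CAS -> counter=3 r=(2,2,2) succ=(1,0,0) retry=(0,0,0)
6. W2 CAS -> counter=3 r=(2,2,2) succ=(1,0,0) retry=(0,1,0)
7. W1 LOAD -> counter=3 r=(3,2,2) succ=(1,0,0) retry=(0,1,0)
8. W1 CAS -> counter=4 r=(3,2,2) succ=(2,0,0) retry=(0,1,0)

counter=4 r=(3,2,2) succ=(2,0,0) retry=(0,1,0)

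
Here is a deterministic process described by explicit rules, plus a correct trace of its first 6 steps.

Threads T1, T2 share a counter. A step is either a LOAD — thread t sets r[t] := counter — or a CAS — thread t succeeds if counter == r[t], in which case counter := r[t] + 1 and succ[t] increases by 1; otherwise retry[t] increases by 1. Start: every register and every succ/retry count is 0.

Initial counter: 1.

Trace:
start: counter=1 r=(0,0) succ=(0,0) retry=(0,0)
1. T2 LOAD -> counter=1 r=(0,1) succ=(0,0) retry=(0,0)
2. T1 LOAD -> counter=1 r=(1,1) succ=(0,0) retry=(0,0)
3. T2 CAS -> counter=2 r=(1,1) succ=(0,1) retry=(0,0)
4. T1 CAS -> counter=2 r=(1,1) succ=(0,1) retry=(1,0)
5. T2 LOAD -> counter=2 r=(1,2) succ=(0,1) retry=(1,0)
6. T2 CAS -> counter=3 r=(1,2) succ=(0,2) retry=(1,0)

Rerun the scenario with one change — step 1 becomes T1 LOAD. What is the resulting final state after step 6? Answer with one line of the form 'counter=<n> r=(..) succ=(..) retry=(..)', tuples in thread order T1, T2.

counter=3 r=(1,2) succ=(1,1) retry=(0,1)

(re-executing from step 1 with the substitution; state before step 1: counter=1 r=(0,0) succ=(0,0) retry=(0,0))
1. T1 LOAD -> counter=1 r=(1,0) succ=(0,0) retry=(0,0)
2. T1 LOAD -> counter=1 r=(1,0) succ=(0,0) retry=(0,0)
3. T2 CAS -> counter=1 r=(1,0) succ=(0,0) retry=(0,1)
4. T1 CAS -> counter=2 r=(1,0) succ=(1,0) retry=(0,1)
5. T2 LOAD -> counter=2 r=(1,2) succ=(1,0) retry=(0,1)
6. T2 CAS -> counter=3 r=(1,2) succ=(1,1) retry=(0,1)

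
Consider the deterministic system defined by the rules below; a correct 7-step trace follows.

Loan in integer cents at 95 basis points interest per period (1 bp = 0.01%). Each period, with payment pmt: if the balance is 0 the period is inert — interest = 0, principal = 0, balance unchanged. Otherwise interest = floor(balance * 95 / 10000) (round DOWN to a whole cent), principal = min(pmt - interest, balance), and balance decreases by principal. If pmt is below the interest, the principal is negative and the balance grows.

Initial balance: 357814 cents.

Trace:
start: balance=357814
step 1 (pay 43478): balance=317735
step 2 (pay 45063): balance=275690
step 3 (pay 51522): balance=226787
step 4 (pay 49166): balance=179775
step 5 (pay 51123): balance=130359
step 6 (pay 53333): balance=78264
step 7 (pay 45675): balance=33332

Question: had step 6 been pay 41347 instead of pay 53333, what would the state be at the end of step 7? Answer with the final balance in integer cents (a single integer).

(re-executing from step 6 with the substitution; state before step 6: balance=130359)
step 6 (pay 41347): balance=90250
step 7 (pay 45675): balance=45432

45432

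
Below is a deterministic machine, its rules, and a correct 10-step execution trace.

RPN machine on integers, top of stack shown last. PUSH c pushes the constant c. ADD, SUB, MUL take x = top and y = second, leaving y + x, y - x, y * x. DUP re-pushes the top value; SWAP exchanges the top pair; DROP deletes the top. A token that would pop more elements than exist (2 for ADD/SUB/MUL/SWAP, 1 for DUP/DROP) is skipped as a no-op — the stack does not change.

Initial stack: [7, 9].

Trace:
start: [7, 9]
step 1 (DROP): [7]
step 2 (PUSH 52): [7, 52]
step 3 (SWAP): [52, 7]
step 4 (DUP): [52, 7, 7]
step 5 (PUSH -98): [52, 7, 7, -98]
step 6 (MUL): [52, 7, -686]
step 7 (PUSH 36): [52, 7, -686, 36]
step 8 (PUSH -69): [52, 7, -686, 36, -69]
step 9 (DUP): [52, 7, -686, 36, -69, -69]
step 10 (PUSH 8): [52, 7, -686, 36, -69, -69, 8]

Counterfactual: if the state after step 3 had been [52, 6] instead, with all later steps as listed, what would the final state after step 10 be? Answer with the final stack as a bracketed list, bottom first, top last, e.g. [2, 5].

state after step 3 := [52, 6]
step 4 (DUP): [52, 6, 6]
step 5 (PUSH -98): [52, 6, 6, -98]
step 6 (MUL): [52, 6, -588]
step 7 (PUSH 36): [52, 6, -588, 36]
step 8 (PUSH -69): [52, 6, -588, 36, -69]
step 9 (DUP): [52, 6, -588, 36, -69, -69]
step 10 (PUSH 8): [52, 6, -588, 36, -69, -69, 8]

[52, 6, -588, 36, -69, -69, 8]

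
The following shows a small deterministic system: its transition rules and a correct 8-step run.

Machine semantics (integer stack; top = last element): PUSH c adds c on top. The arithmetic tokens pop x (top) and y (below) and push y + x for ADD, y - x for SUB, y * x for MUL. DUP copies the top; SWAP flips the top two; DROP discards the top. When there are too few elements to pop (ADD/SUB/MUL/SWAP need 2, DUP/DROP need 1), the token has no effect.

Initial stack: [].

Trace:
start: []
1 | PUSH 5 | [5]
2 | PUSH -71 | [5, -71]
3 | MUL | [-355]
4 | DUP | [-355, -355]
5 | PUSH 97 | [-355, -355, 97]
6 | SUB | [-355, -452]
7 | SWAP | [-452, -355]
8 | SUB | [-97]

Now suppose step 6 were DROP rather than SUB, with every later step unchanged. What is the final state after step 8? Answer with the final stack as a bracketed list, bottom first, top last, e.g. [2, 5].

[0]

(re-executing from step 6 with the substitution; state before step 6: [-355, -355, 97])
6 | DROP | [-355, -355]
7 | SWAP | [-355, -355]
8 | SUB | [0]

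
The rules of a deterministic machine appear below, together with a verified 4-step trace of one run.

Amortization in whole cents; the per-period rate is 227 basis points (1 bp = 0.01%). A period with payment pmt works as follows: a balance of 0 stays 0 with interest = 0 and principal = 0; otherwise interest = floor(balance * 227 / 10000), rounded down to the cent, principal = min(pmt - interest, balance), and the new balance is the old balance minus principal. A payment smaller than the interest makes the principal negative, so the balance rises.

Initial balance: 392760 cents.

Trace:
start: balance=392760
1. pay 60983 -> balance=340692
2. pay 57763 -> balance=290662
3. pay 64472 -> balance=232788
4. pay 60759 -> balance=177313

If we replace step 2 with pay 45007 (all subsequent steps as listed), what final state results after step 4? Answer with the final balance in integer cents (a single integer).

(re-executing from step 2 with the substitution; state before step 2: balance=340692)
2. pay 45007 -> balance=303418
3. pay 64472 -> balance=245833
4. pay 60759 -> balance=190654

190654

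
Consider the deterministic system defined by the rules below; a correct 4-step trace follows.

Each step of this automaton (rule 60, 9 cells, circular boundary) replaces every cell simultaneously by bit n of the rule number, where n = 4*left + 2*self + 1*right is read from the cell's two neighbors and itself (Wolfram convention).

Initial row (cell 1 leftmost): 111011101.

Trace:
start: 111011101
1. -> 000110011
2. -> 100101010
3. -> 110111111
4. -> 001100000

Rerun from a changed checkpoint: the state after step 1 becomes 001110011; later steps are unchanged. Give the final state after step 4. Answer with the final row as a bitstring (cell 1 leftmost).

000011000

state after step 1 := 001110011
2. -> 101001010
3. -> 111101111
4. -> 000011000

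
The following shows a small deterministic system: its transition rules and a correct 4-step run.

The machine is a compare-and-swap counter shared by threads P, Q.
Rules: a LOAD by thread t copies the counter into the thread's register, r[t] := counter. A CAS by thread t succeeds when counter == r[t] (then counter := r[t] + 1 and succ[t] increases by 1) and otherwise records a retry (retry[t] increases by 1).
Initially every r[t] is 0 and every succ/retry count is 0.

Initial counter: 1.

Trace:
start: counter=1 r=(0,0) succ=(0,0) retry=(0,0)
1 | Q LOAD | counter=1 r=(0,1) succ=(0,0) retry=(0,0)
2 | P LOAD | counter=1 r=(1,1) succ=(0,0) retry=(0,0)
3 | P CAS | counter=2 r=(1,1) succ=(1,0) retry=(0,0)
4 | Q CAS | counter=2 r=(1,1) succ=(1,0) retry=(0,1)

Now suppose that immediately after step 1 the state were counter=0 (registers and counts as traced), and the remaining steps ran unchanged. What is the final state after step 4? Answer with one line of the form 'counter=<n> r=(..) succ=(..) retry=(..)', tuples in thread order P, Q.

state after step 1 := counter=0 r=(0,1) succ=(0,0) retry=(0,0)
2 | P LOAD | counter=0 r=(0,1) succ=(0,0) retry=(0,0)
3 | P CAS | counter=1 r=(0,1) succ=(1,0) retry=(0,0)
4 | Q CAS | counter=2 r=(0,1) succ=(1,1) retry=(0,0)

counter=2 r=(0,1) succ=(1,1) retry=(0,0)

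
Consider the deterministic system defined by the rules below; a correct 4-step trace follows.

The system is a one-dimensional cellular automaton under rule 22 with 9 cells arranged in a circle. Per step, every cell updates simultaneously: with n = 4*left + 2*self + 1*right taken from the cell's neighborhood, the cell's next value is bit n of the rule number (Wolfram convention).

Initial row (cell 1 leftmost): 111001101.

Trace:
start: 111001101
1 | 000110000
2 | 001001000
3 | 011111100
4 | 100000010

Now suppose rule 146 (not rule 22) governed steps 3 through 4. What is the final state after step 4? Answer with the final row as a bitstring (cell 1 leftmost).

100000010

(re-executing steps 3..4 under rule 146; state before step 3: 001001000)
3 | 010110100
4 | 100000010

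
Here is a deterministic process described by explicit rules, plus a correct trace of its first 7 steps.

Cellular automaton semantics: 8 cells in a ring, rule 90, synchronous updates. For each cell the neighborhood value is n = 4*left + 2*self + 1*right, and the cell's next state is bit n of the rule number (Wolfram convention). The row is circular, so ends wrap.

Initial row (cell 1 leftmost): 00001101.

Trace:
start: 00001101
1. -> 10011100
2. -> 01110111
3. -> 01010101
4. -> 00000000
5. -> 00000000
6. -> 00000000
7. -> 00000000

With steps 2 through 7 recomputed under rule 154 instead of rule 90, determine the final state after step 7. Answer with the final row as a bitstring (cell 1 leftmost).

(re-executing steps 2..7 under rule 154; state before step 2: 10011100)
2. -> 01111011
3. -> 01110010
4. -> 11101101
5. -> 11001001
6. -> 10110111
7. -> 00100111

00100111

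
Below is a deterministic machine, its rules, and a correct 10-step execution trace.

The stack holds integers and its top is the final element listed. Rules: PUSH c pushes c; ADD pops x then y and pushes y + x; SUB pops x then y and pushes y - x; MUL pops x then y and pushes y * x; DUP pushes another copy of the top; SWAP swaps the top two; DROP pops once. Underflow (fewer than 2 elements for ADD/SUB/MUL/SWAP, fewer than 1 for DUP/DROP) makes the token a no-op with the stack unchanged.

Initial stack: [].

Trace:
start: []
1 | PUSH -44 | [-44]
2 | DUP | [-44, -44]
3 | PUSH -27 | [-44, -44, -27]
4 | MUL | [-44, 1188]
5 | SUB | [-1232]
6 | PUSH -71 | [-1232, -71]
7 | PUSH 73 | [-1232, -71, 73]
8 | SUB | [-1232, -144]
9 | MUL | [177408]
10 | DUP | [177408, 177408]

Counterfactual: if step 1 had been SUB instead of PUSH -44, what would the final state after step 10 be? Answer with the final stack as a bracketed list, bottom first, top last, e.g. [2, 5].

[3888, 3888]

(re-executing from step 1 with the substitution; state before step 1: [])
1 | SUB | []
2 | DUP | []
3 | PUSH -27 | [-27]
4 | MUL | [-27]
5 | SUB | [-27]
6 | PUSH -71 | [-27, -71]
7 | PUSH 73 | [-27, -71, 73]
8 | SUB | [-27, -144]
9 | MUL | [3888]
10 | DUP | [3888, 3888]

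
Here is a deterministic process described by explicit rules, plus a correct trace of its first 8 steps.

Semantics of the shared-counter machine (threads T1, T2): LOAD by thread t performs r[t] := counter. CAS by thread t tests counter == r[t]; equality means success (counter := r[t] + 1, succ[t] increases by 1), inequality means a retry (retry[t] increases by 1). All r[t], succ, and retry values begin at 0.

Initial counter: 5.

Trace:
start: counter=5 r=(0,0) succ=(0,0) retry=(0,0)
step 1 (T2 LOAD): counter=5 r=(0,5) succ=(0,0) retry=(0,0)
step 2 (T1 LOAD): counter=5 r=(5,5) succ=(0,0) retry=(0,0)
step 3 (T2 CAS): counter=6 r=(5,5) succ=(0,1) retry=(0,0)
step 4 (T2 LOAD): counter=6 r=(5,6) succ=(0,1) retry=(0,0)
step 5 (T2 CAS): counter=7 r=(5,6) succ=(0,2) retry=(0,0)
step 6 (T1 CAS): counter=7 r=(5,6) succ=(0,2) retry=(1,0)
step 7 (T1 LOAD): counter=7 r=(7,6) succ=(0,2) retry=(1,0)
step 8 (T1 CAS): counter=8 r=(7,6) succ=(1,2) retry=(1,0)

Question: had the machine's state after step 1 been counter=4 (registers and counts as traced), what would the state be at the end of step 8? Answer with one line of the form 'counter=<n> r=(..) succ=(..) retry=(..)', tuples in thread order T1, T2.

counter=6 r=(5,4) succ=(1,1) retry=(1,1)

state after step 1 := counter=4 r=(0,5) succ=(0,0) retry=(0,0)
step 2 (T1 LOAD): counter=4 r=(4,5) succ=(0,0) retry=(0,0)
step 3 (T2 CAS): counter=4 r=(4,5) succ=(0,0) retry=(0,1)
step 4 (T2 LOAD): counter=4 r=(4,4) succ=(0,0) retry=(0,1)
step 5 (T2 CAS): counter=5 r=(4,4) succ=(0,1) retry=(0,1)
step 6 (T1 CAS): counter=5 r=(4,4) succ=(0,1) retry=(1,1)
step 7 (T1 LOAD): counter=5 r=(5,4) succ=(0,1) retry=(1,1)
step 8 (T1 CAS): counter=6 r=(5,4) succ=(1,1) retry=(1,1)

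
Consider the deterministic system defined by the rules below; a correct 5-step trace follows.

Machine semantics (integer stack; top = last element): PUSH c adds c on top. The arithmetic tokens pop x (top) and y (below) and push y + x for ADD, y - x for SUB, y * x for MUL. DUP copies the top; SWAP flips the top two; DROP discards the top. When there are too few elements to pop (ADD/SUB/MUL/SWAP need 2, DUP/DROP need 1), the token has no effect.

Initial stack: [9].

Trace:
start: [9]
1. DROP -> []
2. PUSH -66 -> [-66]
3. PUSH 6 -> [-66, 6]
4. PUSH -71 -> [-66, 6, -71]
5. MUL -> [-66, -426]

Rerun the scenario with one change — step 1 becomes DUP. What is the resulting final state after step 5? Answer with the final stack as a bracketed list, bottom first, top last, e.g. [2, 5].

(re-executing from step 1 with the substitution; state before step 1: [9])
1. DUP -> [9, 9]
2. PUSH -66 -> [9, 9, -66]
3. PUSH 6 -> [9, 9, -66, 6]
4. PUSH -71 -> [9, 9, -66, 6, -71]
5. MUL -> [9, 9, -66, -426]

[9, 9, -66, -426]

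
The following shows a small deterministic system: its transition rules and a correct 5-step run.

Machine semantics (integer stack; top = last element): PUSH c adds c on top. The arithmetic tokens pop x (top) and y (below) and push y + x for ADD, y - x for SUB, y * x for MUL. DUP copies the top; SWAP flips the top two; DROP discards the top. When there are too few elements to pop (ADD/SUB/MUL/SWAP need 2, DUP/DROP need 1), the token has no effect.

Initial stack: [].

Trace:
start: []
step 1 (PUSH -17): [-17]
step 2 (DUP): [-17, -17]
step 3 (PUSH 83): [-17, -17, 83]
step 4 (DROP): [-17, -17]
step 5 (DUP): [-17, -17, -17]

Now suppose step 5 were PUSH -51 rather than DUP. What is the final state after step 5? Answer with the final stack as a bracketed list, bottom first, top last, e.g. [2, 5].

[-17, -17, -51]

(re-executing from step 5 with the substitution; state before step 5: [-17, -17])
step 5 (PUSH -51): [-17, -17, -51]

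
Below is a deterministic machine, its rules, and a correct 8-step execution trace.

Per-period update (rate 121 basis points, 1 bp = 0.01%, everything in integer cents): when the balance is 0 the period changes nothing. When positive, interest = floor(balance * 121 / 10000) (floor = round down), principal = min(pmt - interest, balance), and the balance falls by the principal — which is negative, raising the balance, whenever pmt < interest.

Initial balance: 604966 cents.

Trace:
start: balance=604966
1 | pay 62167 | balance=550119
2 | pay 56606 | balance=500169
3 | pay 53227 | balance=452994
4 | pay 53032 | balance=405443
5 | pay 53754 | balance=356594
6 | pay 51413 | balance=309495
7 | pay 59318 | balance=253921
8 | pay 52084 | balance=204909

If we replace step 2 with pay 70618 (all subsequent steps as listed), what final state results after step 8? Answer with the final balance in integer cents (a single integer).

189849

(re-executing from step 2 with the substitution; state before step 2: balance=550119)
2 | pay 70618 | balance=486157
3 | pay 53227 | balance=438812
4 | pay 53032 | balance=391089
5 | pay 53754 | balance=342067
6 | pay 51413 | balance=294793
7 | pay 59318 | balance=239041
8 | pay 52084 | balance=189849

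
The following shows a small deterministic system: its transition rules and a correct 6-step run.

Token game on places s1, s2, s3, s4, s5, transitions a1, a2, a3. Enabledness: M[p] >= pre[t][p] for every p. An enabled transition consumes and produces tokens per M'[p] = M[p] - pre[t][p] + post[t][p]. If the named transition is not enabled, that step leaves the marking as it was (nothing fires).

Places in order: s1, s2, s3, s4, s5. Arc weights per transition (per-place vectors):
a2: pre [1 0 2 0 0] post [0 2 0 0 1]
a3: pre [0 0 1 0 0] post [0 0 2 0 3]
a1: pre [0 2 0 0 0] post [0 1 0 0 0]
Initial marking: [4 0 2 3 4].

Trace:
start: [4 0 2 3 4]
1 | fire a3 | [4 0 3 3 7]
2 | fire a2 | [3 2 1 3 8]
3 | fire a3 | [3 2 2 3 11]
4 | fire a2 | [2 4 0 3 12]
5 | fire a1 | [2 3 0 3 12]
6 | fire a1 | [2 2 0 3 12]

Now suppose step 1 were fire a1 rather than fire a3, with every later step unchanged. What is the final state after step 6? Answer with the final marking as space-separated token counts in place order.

3 1 0 3 5

(re-executing from step 1 with the substitution; state before step 1: [4 0 2 3 4])
1 | fire a1 | [4 0 2 3 4]
2 | fire a2 | [3 2 0 3 5]
3 | fire a3 | [3 2 0 3 5]
4 | fire a2 | [3 2 0 3 5]
5 | fire a1 | [3 1 0 3 5]
6 | fire a1 | [3 1 0 3 5]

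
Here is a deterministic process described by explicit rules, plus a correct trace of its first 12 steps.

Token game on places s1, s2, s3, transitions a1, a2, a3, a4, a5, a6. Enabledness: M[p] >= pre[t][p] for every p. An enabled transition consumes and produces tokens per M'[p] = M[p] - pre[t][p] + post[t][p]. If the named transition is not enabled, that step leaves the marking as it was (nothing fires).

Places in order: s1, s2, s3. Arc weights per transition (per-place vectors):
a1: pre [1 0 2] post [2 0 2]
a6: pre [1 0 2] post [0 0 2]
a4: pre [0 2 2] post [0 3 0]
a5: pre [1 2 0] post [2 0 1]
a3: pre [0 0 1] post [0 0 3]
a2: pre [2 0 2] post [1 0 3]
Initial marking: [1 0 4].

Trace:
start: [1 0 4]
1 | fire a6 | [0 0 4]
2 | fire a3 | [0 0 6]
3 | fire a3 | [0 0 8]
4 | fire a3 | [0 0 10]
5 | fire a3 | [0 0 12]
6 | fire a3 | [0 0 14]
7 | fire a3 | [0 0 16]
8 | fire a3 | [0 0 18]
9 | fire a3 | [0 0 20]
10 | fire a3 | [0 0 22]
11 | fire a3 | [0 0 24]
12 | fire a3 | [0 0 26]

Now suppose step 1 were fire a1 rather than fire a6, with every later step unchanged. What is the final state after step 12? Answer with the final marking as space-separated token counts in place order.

2 0 26

(re-executing from step 1 with the substitution; state before step 1: [1 0 4])
1 | fire a1 | [2 0 4]
2 | fire a3 | [2 0 6]
3 | fire a3 | [2 0 8]
4 | fire a3 | [2 0 10]
5 | fire a3 | [2 0 12]
6 | fire a3 | [2 0 14]
7 | fire a3 | [2 0 16]
8 | fire a3 | [2 0 18]
9 | fire a3 | [2 0 20]
10 | fire a3 | [2 0 22]
11 | fire a3 | [2 0 24]
12 | fire a3 | [2 0 26]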